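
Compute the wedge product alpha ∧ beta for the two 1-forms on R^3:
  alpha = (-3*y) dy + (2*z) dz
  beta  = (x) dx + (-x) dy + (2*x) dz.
alpha ∧ beta = (3*x*y) dx ∧ dy + (2*x*(-3*y + z)) dy ∧ dz + (-2*x*z) dx ∧ dz

Distribute the wedge, using dx_i ∧ dx_j = -dx_j ∧ dx_i and dx_i ∧ dx_i = 0. For each pair (i, j) with i < j, the coefficient of dx_i ∧ dx_j in alpha ∧ beta is (alpha_i * beta_j - alpha_j * beta_i). Collecting: alpha ∧ beta = (3*x*y) dx ∧ dy + (2*x*(-3*y + z)) dy ∧ dz + (-2*x*z) dx ∧ dz.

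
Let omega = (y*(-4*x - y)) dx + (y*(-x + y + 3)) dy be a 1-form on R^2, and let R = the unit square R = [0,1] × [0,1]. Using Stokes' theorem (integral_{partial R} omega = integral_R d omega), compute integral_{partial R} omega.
integral_(partial R) omega = 5/2

Stokes: integral_partial_R omega = integral_R d omega with d omega = (∂Q/∂x - ∂P/∂y) dx ∧ dy.
  ∂Q/∂x = -y
  ∂P/∂y = -4*x - 2*y
  integrand = ∂Q/∂x - ∂P/∂y = 4*x + y.
Integrating over R: integral_0^1 integral_0^1 (4*x + y) dx dy = 5/2.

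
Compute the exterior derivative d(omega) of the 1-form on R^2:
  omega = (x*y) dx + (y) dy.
d(omega) = (-x) dx ∧ dy

For a 1-form omega = sum_i f_i dx_i, the exterior derivative is
  d(omega) = sum_{i < j} (∂f_j/∂x_i - ∂f_i/∂x_j) dx_i ∧ dx_j.
  coefficient of dx ∧ dy: ∂f_2/∂x - ∂f_1/∂y = ∂(y)/∂x - ∂(x*y)/∂y = -x
Assembling: d(omega) = (-x) dx ∧ dy.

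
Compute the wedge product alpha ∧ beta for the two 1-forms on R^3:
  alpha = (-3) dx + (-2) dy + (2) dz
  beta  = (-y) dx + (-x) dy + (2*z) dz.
alpha ∧ beta = (3*x - 2*y) dx ∧ dy + (2*y - 6*z) dx ∧ dz + (2*x - 4*z) dy ∧ dz

Distribute the wedge, using dx_i ∧ dx_j = -dx_j ∧ dx_i and dx_i ∧ dx_i = 0. For each pair (i, j) with i < j, the coefficient of dx_i ∧ dx_j in alpha ∧ beta is (alpha_i * beta_j - alpha_j * beta_i). Collecting: alpha ∧ beta = (3*x - 2*y) dx ∧ dy + (2*y - 6*z) dx ∧ dz + (2*x - 4*z) dy ∧ dz.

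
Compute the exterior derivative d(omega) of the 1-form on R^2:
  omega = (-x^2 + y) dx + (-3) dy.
d(omega) = (-1) dx ∧ dy

For a 1-form omega = sum_i f_i dx_i, the exterior derivative is
  d(omega) = sum_{i < j} (∂f_j/∂x_i - ∂f_i/∂x_j) dx_i ∧ dx_j.
  coefficient of dx ∧ dy: ∂f_2/∂x - ∂f_1/∂y = ∂(-3)/∂x - ∂(-x^2 + y)/∂y = -1
Assembling: d(omega) = (-1) dx ∧ dy.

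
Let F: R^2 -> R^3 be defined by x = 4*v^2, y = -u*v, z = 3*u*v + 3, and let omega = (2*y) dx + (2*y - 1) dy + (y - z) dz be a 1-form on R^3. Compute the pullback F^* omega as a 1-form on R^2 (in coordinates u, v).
F^* omega = (2*v*(-5*u*v - 4)) du + (2*u*(-5*u*v - 8*v^2 - 4)) dv

Using F^*(f dg) = (f ∘ F) d(g ∘ F), substitute each coordinate x_i by F_i(u, v) in f_i, and replace dx_i by d F_i = (∂F_i/∂u) du + (∂F_i/∂v) dv.
  For the x component: f_1(F) = -2*u*v; d F_1 = (0) du + (8*v) dv
  For the y component: f_2(F) = -2*u*v - 1; d F_2 = (-v) du + (-u) dv
  For the z component: f_3(F) = -4*u*v - 3; d F_3 = (3*v) du + (3*u) dv
Combining and collecting du, dv coefficients:
  coeff of du: 2*v*(-5*u*v - 4)
  coeff of dv: 2*u*(-5*u*v - 8*v^2 - 4)
F^* omega = (2*v*(-5*u*v - 4)) du + (2*u*(-5*u*v - 8*v^2 - 4)) dv.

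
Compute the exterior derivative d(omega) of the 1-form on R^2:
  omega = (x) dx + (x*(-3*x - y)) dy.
d(omega) = (-6*x - y) dx ∧ dy

For a 1-form omega = sum_i f_i dx_i, the exterior derivative is
  d(omega) = sum_{i < j} (∂f_j/∂x_i - ∂f_i/∂x_j) dx_i ∧ dx_j.
  coefficient of dx ∧ dy: ∂f_2/∂x - ∂f_1/∂y = ∂(x*(-3*x - y))/∂x - ∂(x)/∂y = -6*x - y
Assembling: d(omega) = (-6*x - y) dx ∧ dy.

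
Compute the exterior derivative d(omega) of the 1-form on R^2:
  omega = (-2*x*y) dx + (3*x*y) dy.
d(omega) = (2*x + 3*y) dx ∧ dy

For a 1-form omega = sum_i f_i dx_i, the exterior derivative is
  d(omega) = sum_{i < j} (∂f_j/∂x_i - ∂f_i/∂x_j) dx_i ∧ dx_j.
  coefficient of dx ∧ dy: ∂f_2/∂x - ∂f_1/∂y = ∂(3*x*y)/∂x - ∂(-2*x*y)/∂y = 2*x + 3*y
Assembling: d(omega) = (2*x + 3*y) dx ∧ dy.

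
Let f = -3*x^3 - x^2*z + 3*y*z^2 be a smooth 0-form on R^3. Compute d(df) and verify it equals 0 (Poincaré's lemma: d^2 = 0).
d(df) = 0

Step 1: df = sum_i (∂f/∂x_i) dx_i = (x*(-9*x - 2*z)) dx + (3*z^2) dy + (-x^2 + 6*y*z) dz.
Step 2: Apply d again. Using the 1-form formula, the coefficient of dx ∧ dy in d(df) is ∂^2 f/∂x ∂y - ∂^2 f/∂y ∂x = (0) - (0) = 0 (equality of mixed partials for smooth f).
Similarly for dx ∧ dz and dy ∧ dz — all coefficients vanish. So d(df) = 0.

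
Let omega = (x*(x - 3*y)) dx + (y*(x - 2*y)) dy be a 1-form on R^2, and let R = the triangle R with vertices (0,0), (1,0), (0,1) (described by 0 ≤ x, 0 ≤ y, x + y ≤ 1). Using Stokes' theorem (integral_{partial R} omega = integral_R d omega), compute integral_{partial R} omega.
integral_(partial R) omega = 2/3

Stokes: integral_partial_R omega = integral_R d omega with d omega = (∂Q/∂x - ∂P/∂y) dx ∧ dy.
  ∂Q/∂x = y
  ∂P/∂y = -3*x
  integrand = ∂Q/∂x - ∂P/∂y = 3*x + y.
Integrating over R: integral_0^1 integral_0^{1-x} (3*x + y) dy dx = 2/3.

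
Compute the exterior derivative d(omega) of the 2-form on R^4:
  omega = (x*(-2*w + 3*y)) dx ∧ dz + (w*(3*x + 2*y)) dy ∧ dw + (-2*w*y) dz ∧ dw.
d(omega) = (-3*x) dx ∧ dy ∧ dz + (-2*x) dx ∧ dz ∧ dw + (3*w) dx ∧ dy ∧ dw + (-2*w) dy ∧ dz ∧ dw

For a 2-form omega = sum_{i<j} g_{ij} dx_i ∧ dx_j, the exterior derivative is
  d(omega) = sum_{i<j} d(g_{ij}) ∧ dx_i ∧ dx_j = sum_{i<j, k} (∂g_{ij}/∂x_k) dx_k ∧ dx_i ∧ dx_j.
Expand each term, using dx_k ∧ dx_i ∧ dx_j = sgn(permutation) dx_{(a)} ∧ dx_{(b)} ∧ dx_{(c)} with (a < b < c) sorted:
  d(x*(-2*w + 3*y)) includes (∂/∂y)(x*(-2*w + 3*y)) dy = (3*x) dy, which multiplied by dx ∧ dz gives (-3*x) dx ∧ dy ∧ dz
  d(x*(-2*w + 3*y)) includes (∂/∂w)(x*(-2*w + 3*y)) dw = (-2*x) dw, which multiplied by dx ∧ dz gives (-2*x) dx ∧ dz ∧ dw
  d(w*(3*x + 2*y)) includes (∂/∂x)(w*(3*x + 2*y)) dx = (3*w) dx, which multiplied by dy ∧ dw gives (3*w) dx ∧ dy ∧ dw
  d(-2*w*y) includes (∂/∂y)(-2*w*y) dy = (-2*w) dy, which multiplied by dz ∧ dw gives (-2*w) dy ∧ dz ∧ dw
Collecting like 3-forms: d(omega) = (-3*x) dx ∧ dy ∧ dz + (-2*x) dx ∧ dz ∧ dw + (3*w) dx ∧ dy ∧ dw + (-2*w) dy ∧ dz ∧ dw.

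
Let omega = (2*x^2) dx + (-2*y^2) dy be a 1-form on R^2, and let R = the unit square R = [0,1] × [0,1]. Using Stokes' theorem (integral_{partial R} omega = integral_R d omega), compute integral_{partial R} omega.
integral_(partial R) omega = 0

Stokes: integral_partial_R omega = integral_R d omega with d omega = (∂Q/∂x - ∂P/∂y) dx ∧ dy.
  ∂Q/∂x = 0
  ∂P/∂y = 0
  integrand = ∂Q/∂x - ∂P/∂y = 0.
Integrating over R: integral_0^1 integral_0^1 (0) dx dy = 0.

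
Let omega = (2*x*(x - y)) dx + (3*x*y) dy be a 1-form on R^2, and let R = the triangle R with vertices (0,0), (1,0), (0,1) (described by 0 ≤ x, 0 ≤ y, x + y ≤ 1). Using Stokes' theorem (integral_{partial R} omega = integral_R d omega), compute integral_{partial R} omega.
integral_(partial R) omega = 5/6

Stokes: integral_partial_R omega = integral_R d omega with d omega = (∂Q/∂x - ∂P/∂y) dx ∧ dy.
  ∂Q/∂x = 3*y
  ∂P/∂y = -2*x
  integrand = ∂Q/∂x - ∂P/∂y = 2*x + 3*y.
Integrating over R: integral_0^1 integral_0^{1-x} (2*x + 3*y) dy dx = 5/6.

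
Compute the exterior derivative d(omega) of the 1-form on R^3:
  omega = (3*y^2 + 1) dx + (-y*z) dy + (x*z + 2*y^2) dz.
d(omega) = (-6*y) dx ∧ dy + (z) dx ∧ dz + (5*y) dy ∧ dz

For a 1-form omega = sum_i f_i dx_i, the exterior derivative is
  d(omega) = sum_{i < j} (∂f_j/∂x_i - ∂f_i/∂x_j) dx_i ∧ dx_j.
  coefficient of dx ∧ dy: ∂f_2/∂x - ∂f_1/∂y = ∂(-y*z)/∂x - ∂(3*y^2 + 1)/∂y = -6*y
  coefficient of dx ∧ dz: ∂f_3/∂x - ∂f_1/∂z = ∂(x*z + 2*y^2)/∂x - ∂(3*y^2 + 1)/∂z = z
  coefficient of dy ∧ dz: ∂f_3/∂y - ∂f_2/∂z = ∂(x*z + 2*y^2)/∂y - ∂(-y*z)/∂z = 5*y
Assembling: d(omega) = (-6*y) dx ∧ dy + (z) dx ∧ dz + (5*y) dy ∧ dz.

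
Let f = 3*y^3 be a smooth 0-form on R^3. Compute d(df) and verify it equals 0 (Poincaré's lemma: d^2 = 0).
d(df) = 0

Step 1: df = sum_i (∂f/∂x_i) dx_i = (0) dx + (9*y^2) dy + (0) dz.
Step 2: Apply d again. Using the 1-form formula, the coefficient of dx ∧ dy in d(df) is ∂^2 f/∂x ∂y - ∂^2 f/∂y ∂x = (0) - (0) = 0 (equality of mixed partials for smooth f).
Similarly for dx ∧ dz and dy ∧ dz — all coefficients vanish. So d(df) = 0.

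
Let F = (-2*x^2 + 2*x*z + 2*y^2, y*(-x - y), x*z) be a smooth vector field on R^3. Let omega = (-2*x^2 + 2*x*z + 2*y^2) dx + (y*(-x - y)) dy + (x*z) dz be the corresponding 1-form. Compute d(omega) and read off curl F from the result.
d(omega) = (0) dy ∧ dz + (2*x - z) dz ∧ dx + (-5*y) dx ∧ dy; curl F = (0, 2*x - z, -5*y)

d omega = sum_{i<j} (∂f_j/∂x_i - ∂f_i/∂x_j) dx_i ∧ dx_j. Under the identification (dy ∧ dz, dz ∧ dx, dx ∧ dy) ↔ (e_x, e_y, e_z), the coefficients are exactly the components of curl F. Compute:
  ∂R/∂y - ∂Q/∂z = (0) - (0) = 0
  ∂P/∂z - ∂R/∂x = (2*x) - (z) = 2*x - z
  ∂Q/∂x - ∂P/∂y = (-y) - (4*y) = -5*y.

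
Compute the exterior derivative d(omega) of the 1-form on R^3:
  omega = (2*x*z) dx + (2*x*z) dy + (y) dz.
d(omega) = (2*z) dx ∧ dy + (-2*x) dx ∧ dz + (1 - 2*x) dy ∧ dz

For a 1-form omega = sum_i f_i dx_i, the exterior derivative is
  d(omega) = sum_{i < j} (∂f_j/∂x_i - ∂f_i/∂x_j) dx_i ∧ dx_j.
  coefficient of dx ∧ dy: ∂f_2/∂x - ∂f_1/∂y = ∂(2*x*z)/∂x - ∂(2*x*z)/∂y = 2*z
  coefficient of dx ∧ dz: ∂f_3/∂x - ∂f_1/∂z = ∂(y)/∂x - ∂(2*x*z)/∂z = -2*x
  coefficient of dy ∧ dz: ∂f_3/∂y - ∂f_2/∂z = ∂(y)/∂y - ∂(2*x*z)/∂z = 1 - 2*x
Assembling: d(omega) = (2*z) dx ∧ dy + (-2*x) dx ∧ dz + (1 - 2*x) dy ∧ dz.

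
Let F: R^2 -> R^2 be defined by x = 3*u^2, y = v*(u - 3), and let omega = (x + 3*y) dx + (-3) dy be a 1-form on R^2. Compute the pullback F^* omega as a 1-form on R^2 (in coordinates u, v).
F^* omega = (18*u^3 + 18*u^2*v - 54*u*v - 3*v) du + (9 - 3*u) dv

Using F^*(f dg) = (f ∘ F) d(g ∘ F), substitute each coordinate x_i by F_i(u, v) in f_i, and replace dx_i by d F_i = (∂F_i/∂u) du + (∂F_i/∂v) dv.
  For the x component: f_1(F) = 3*u^2 + 3*u*v - 9*v; d F_1 = (6*u) du + (0) dv
  For the y component: f_2(F) = -3; d F_2 = (v) du + (u - 3) dv
Combining and collecting du, dv coefficients:
  coeff of du: 18*u^3 + 18*u^2*v - 54*u*v - 3*v
  coeff of dv: 9 - 3*u
F^* omega = (18*u^3 + 18*u^2*v - 54*u*v - 3*v) du + (9 - 3*u) dv.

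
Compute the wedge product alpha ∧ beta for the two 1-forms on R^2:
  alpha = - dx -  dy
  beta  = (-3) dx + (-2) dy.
alpha ∧ beta = (-1) dx ∧ dy

Distribute the wedge, using dx_i ∧ dx_j = -dx_j ∧ dx_i and dx_i ∧ dx_i = 0. For each pair (i, j) with i < j, the coefficient of dx_i ∧ dx_j in alpha ∧ beta is (alpha_i * beta_j - alpha_j * beta_i). Collecting: alpha ∧ beta = (-1) dx ∧ dy.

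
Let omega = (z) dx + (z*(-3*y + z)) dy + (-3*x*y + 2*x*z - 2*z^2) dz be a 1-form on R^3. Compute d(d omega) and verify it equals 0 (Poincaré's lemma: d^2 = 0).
d(d omega) = 0

Step 1: d omega = sum_{i<j} (∂f_j/∂x_i - ∂f_i/∂x_j) dx_i ∧ dx_j:
  coeff of dx ∧ dy: 0
  coeff of dx ∧ dz: -3*y + 2*z - 1
  coeff of dy ∧ dz: -3*x + 3*y - 2*z
Step 2: Apply d again to each 2-form coefficient. The only possible 3-form in R^3 is dx ∧ dy ∧ dz, with coefficient
  ∂(coeff of dy∧dz)/∂x - ∂(coeff of dx∧dz)/∂y + ∂(coeff of dx∧dy)/∂z
  = ∂/∂x (-3*x + 3*y - 2*z) - ∂/∂y (-3*y + 2*z - 1) + ∂/∂z (0).
Each of these terms simplifies to sums of mixed partials that cancel in pairs. The result is 0 (by equality of mixed partials for smooth functions — Schwarz / Clairaut).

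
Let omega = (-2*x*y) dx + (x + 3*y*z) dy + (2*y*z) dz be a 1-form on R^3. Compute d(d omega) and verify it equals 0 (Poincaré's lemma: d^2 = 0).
d(d omega) = 0

Step 1: d omega = sum_{i<j} (∂f_j/∂x_i - ∂f_i/∂x_j) dx_i ∧ dx_j:
  coeff of dx ∧ dy: 2*x + 1
  coeff of dx ∧ dz: 0
  coeff of dy ∧ dz: -3*y + 2*z
Step 2: Apply d again to each 2-form coefficient. The only possible 3-form in R^3 is dx ∧ dy ∧ dz, with coefficient
  ∂(coeff of dy∧dz)/∂x - ∂(coeff of dx∧dz)/∂y + ∂(coeff of dx∧dy)/∂z
  = ∂/∂x (-3*y + 2*z) - ∂/∂y (0) + ∂/∂z (2*x + 1).
Each of these terms simplifies to sums of mixed partials that cancel in pairs. The result is 0 (by equality of mixed partials for smooth functions — Schwarz / Clairaut).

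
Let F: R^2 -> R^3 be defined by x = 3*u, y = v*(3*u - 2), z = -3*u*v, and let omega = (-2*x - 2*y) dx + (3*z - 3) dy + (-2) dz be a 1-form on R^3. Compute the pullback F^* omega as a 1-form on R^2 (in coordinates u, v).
F^* omega = (-27*u*v^2 - 18*u*v - 18*u + 9*v) du + (-27*u^2*v + 18*u*v - 3*u + 6) dv

Using F^*(f dg) = (f ∘ F) d(g ∘ F), substitute each coordinate x_i by F_i(u, v) in f_i, and replace dx_i by d F_i = (∂F_i/∂u) du + (∂F_i/∂v) dv.
  For the x component: f_1(F) = -6*u*v - 6*u + 4*v; d F_1 = (3) du + (0) dv
  For the y component: f_2(F) = -9*u*v - 3; d F_2 = (3*v) du + (3*u - 2) dv
  For the z component: f_3(F) = -2; d F_3 = (-3*v) du + (-3*u) dv
Combining and collecting du, dv coefficients:
  coeff of du: -27*u*v^2 - 18*u*v - 18*u + 9*v
  coeff of dv: -27*u^2*v + 18*u*v - 3*u + 6
F^* omega = (-27*u*v^2 - 18*u*v - 18*u + 9*v) du + (-27*u^2*v + 18*u*v - 3*u + 6) dv.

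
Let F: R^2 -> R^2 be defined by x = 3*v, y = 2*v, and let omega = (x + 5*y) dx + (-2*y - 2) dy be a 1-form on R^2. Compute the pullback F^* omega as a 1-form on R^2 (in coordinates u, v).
F^* omega = (31*v - 4) dv

Using F^*(f dg) = (f ∘ F) d(g ∘ F), substitute each coordinate x_i by F_i(u, v) in f_i, and replace dx_i by d F_i = (∂F_i/∂u) du + (∂F_i/∂v) dv.
  For the x component: f_1(F) = 13*v; d F_1 = (0) du + (3) dv
  For the y component: f_2(F) = -4*v - 2; d F_2 = (0) du + (2) dv
Combining and collecting du, dv coefficients:
  coeff of du: 0
  coeff of dv: 31*v - 4
F^* omega = (31*v - 4) dv.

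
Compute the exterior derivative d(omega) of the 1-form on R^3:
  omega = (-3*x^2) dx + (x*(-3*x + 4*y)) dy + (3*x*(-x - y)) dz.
d(omega) = (-6*x + 4*y) dx ∧ dy + (-6*x - 3*y) dx ∧ dz + (-3*x) dy ∧ dz

For a 1-form omega = sum_i f_i dx_i, the exterior derivative is
  d(omega) = sum_{i < j} (∂f_j/∂x_i - ∂f_i/∂x_j) dx_i ∧ dx_j.
  coefficient of dx ∧ dy: ∂f_2/∂x - ∂f_1/∂y = ∂(x*(-3*x + 4*y))/∂x - ∂(-3*x^2)/∂y = -6*x + 4*y
  coefficient of dx ∧ dz: ∂f_3/∂x - ∂f_1/∂z = ∂(3*x*(-x - y))/∂x - ∂(-3*x^2)/∂z = -6*x - 3*y
  coefficient of dy ∧ dz: ∂f_3/∂y - ∂f_2/∂z = ∂(3*x*(-x - y))/∂y - ∂(x*(-3*x + 4*y))/∂z = -3*x
Assembling: d(omega) = (-6*x + 4*y) dx ∧ dy + (-6*x - 3*y) dx ∧ dz + (-3*x) dy ∧ dz.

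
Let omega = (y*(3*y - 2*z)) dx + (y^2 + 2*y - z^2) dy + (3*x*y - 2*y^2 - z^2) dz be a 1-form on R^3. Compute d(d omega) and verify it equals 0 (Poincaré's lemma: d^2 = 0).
d(d omega) = 0

Step 1: d omega = sum_{i<j} (∂f_j/∂x_i - ∂f_i/∂x_j) dx_i ∧ dx_j:
  coeff of dx ∧ dy: -6*y + 2*z
  coeff of dx ∧ dz: 5*y
  coeff of dy ∧ dz: 3*x - 4*y + 2*z
Step 2: Apply d again to each 2-form coefficient. The only possible 3-form in R^3 is dx ∧ dy ∧ dz, with coefficient
  ∂(coeff of dy∧dz)/∂x - ∂(coeff of dx∧dz)/∂y + ∂(coeff of dx∧dy)/∂z
  = ∂/∂x (3*x - 4*y + 2*z) - ∂/∂y (5*y) + ∂/∂z (-6*y + 2*z).
Each of these terms simplifies to sums of mixed partials that cancel in pairs. The result is 0 (by equality of mixed partials for smooth functions — Schwarz / Clairaut).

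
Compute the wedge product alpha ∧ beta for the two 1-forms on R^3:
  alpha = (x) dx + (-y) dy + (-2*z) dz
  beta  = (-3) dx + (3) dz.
alpha ∧ beta = (3*x - 6*z) dx ∧ dz + (-3*y) dx ∧ dy + (-3*y) dy ∧ dz

Distribute the wedge, using dx_i ∧ dx_j = -dx_j ∧ dx_i and dx_i ∧ dx_i = 0. For each pair (i, j) with i < j, the coefficient of dx_i ∧ dx_j in alpha ∧ beta is (alpha_i * beta_j - alpha_j * beta_i). Collecting: alpha ∧ beta = (3*x - 6*z) dx ∧ dz + (-3*y) dx ∧ dy + (-3*y) dy ∧ dz.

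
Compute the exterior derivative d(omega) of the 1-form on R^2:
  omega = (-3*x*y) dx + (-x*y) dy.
d(omega) = (3*x - y) dx ∧ dy

For a 1-form omega = sum_i f_i dx_i, the exterior derivative is
  d(omega) = sum_{i < j} (∂f_j/∂x_i - ∂f_i/∂x_j) dx_i ∧ dx_j.
  coefficient of dx ∧ dy: ∂f_2/∂x - ∂f_1/∂y = ∂(-x*y)/∂x - ∂(-3*x*y)/∂y = 3*x - y
Assembling: d(omega) = (3*x - y) dx ∧ dy.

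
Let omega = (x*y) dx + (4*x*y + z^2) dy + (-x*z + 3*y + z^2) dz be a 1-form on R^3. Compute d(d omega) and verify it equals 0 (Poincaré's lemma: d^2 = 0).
d(d omega) = 0

Step 1: d omega = sum_{i<j} (∂f_j/∂x_i - ∂f_i/∂x_j) dx_i ∧ dx_j:
  coeff of dx ∧ dy: -x + 4*y
  coeff of dx ∧ dz: -z
  coeff of dy ∧ dz: 3 - 2*z
Step 2: Apply d again to each 2-form coefficient. The only possible 3-form in R^3 is dx ∧ dy ∧ dz, with coefficient
  ∂(coeff of dy∧dz)/∂x - ∂(coeff of dx∧dz)/∂y + ∂(coeff of dx∧dy)/∂z
  = ∂/∂x (3 - 2*z) - ∂/∂y (-z) + ∂/∂z (-x + 4*y).
Each of these terms simplifies to sums of mixed partials that cancel in pairs. The result is 0 (by equality of mixed partials for smooth functions — Schwarz / Clairaut).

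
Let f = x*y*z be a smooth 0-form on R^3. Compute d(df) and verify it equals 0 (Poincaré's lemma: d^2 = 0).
d(df) = 0

Step 1: df = sum_i (∂f/∂x_i) dx_i = (y*z) dx + (x*z) dy + (x*y) dz.
Step 2: Apply d again. Using the 1-form formula, the coefficient of dx ∧ dy in d(df) is ∂^2 f/∂x ∂y - ∂^2 f/∂y ∂x = (z) - (z) = 0 (equality of mixed partials for smooth f).
Similarly for dx ∧ dz and dy ∧ dz — all coefficients vanish. So d(df) = 0.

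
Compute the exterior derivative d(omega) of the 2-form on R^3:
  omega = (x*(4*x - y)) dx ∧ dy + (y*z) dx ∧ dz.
d(omega) = (-z) dx ∧ dy ∧ dz

For a 2-form omega = sum_{i<j} g_{ij} dx_i ∧ dx_j, the exterior derivative is
  d(omega) = sum_{i<j} d(g_{ij}) ∧ dx_i ∧ dx_j = sum_{i<j, k} (∂g_{ij}/∂x_k) dx_k ∧ dx_i ∧ dx_j.
Expand each term, using dx_k ∧ dx_i ∧ dx_j = sgn(permutation) dx_{(a)} ∧ dx_{(b)} ∧ dx_{(c)} with (a < b < c) sorted:
  d(y*z) includes (∂/∂y)(y*z) dy = (z) dy, which multiplied by dx ∧ dz gives (-z) dx ∧ dy ∧ dz
Collecting like 3-forms: d(omega) = (-z) dx ∧ dy ∧ dz.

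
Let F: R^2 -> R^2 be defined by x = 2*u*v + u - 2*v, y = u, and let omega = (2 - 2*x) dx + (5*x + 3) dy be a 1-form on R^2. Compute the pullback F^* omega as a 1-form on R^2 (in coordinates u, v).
F^* omega = (-8*u*v^2 + 2*u*v + 3*u + 8*v^2 - 2*v + 5) du + (-8*u^2*v - 4*u^2 + 16*u*v + 8*u - 8*v - 4) dv

Using F^*(f dg) = (f ∘ F) d(g ∘ F), substitute each coordinate x_i by F_i(u, v) in f_i, and replace dx_i by d F_i = (∂F_i/∂u) du + (∂F_i/∂v) dv.
  For the x component: f_1(F) = -4*u*v - 2*u + 4*v + 2; d F_1 = (2*v + 1) du + (2*u - 2) dv
  For the y component: f_2(F) = 10*u*v + 5*u - 10*v + 3; d F_2 = (1) du + (0) dv
Combining and collecting du, dv coefficients:
  coeff of du: -8*u*v^2 + 2*u*v + 3*u + 8*v^2 - 2*v + 5
  coeff of dv: -8*u^2*v - 4*u^2 + 16*u*v + 8*u - 8*v - 4
F^* omega = (-8*u*v^2 + 2*u*v + 3*u + 8*v^2 - 2*v + 5) du + (-8*u^2*v - 4*u^2 + 16*u*v + 8*u - 8*v - 4) dv.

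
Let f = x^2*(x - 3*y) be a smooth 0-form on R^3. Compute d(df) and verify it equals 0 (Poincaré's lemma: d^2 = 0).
d(df) = 0

Step 1: df = sum_i (∂f/∂x_i) dx_i = (3*x*(x - 2*y)) dx + (-3*x^2) dy + (0) dz.
Step 2: Apply d again. Using the 1-form formula, the coefficient of dx ∧ dy in d(df) is ∂^2 f/∂x ∂y - ∂^2 f/∂y ∂x = (-6*x) - (-6*x) = 0 (equality of mixed partials for smooth f).
Similarly for dx ∧ dz and dy ∧ dz — all coefficients vanish. So d(df) = 0.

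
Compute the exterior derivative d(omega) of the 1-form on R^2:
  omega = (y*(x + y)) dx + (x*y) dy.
d(omega) = (-x - y) dx ∧ dy

For a 1-form omega = sum_i f_i dx_i, the exterior derivative is
  d(omega) = sum_{i < j} (∂f_j/∂x_i - ∂f_i/∂x_j) dx_i ∧ dx_j.
  coefficient of dx ∧ dy: ∂f_2/∂x - ∂f_1/∂y = ∂(x*y)/∂x - ∂(y*(x + y))/∂y = -x - y
Assembling: d(omega) = (-x - y) dx ∧ dy.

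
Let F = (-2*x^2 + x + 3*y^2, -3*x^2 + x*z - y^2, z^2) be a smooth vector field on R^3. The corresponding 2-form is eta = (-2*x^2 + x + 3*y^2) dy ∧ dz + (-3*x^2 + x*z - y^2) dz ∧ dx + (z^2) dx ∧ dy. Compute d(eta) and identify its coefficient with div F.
d(eta) = (-4*x - 2*y + 2*z + 1) dx ∧ dy ∧ dz; div F = -4*x - 2*y + 2*z + 1

For a 2-form in R^3 of the form above, applying d gives a 3-form with coefficient ∂P/∂x + ∂Q/∂y + ∂R/∂z:
  ∂P/∂x = 1 - 4*x
  ∂Q/∂y = -2*y
  ∂R/∂z = 2*z
Sum = -4*x - 2*y + 2*z + 1, which is exactly div F.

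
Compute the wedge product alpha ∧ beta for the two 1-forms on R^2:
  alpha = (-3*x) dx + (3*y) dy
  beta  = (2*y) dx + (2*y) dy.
alpha ∧ beta = (-6*y*(x + y)) dx ∧ dy

Distribute the wedge, using dx_i ∧ dx_j = -dx_j ∧ dx_i and dx_i ∧ dx_i = 0. For each pair (i, j) with i < j, the coefficient of dx_i ∧ dx_j in alpha ∧ beta is (alpha_i * beta_j - alpha_j * beta_i). Collecting: alpha ∧ beta = (-6*y*(x + y)) dx ∧ dy.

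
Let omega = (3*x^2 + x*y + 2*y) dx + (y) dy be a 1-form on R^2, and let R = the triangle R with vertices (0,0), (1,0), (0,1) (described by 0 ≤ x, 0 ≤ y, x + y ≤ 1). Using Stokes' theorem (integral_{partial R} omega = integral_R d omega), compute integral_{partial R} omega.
integral_(partial R) omega = -7/6

Stokes: integral_partial_R omega = integral_R d omega with d omega = (∂Q/∂x - ∂P/∂y) dx ∧ dy.
  ∂Q/∂x = 0
  ∂P/∂y = x + 2
  integrand = ∂Q/∂x - ∂P/∂y = -x - 2.
Integrating over R: integral_0^1 integral_0^{1-x} (-x - 2) dy dx = -7/6.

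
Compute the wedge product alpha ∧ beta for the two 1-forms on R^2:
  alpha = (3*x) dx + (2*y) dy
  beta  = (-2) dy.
alpha ∧ beta = (-6*x) dx ∧ dy

Distribute the wedge, using dx_i ∧ dx_j = -dx_j ∧ dx_i and dx_i ∧ dx_i = 0. For each pair (i, j) with i < j, the coefficient of dx_i ∧ dx_j in alpha ∧ beta is (alpha_i * beta_j - alpha_j * beta_i). Collecting: alpha ∧ beta = (-6*x) dx ∧ dy.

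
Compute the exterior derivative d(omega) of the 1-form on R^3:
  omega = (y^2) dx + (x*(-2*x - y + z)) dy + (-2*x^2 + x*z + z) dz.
d(omega) = (-4*x - 3*y + z) dx ∧ dy + (-4*x + z) dx ∧ dz + (-x) dy ∧ dz

For a 1-form omega = sum_i f_i dx_i, the exterior derivative is
  d(omega) = sum_{i < j} (∂f_j/∂x_i - ∂f_i/∂x_j) dx_i ∧ dx_j.
  coefficient of dx ∧ dy: ∂f_2/∂x - ∂f_1/∂y = ∂(x*(-2*x - y + z))/∂x - ∂(y^2)/∂y = -4*x - 3*y + z
  coefficient of dx ∧ dz: ∂f_3/∂x - ∂f_1/∂z = ∂(-2*x^2 + x*z + z)/∂x - ∂(y^2)/∂z = -4*x + z
  coefficient of dy ∧ dz: ∂f_3/∂y - ∂f_2/∂z = ∂(-2*x^2 + x*z + z)/∂y - ∂(x*(-2*x - y + z))/∂z = -x
Assembling: d(omega) = (-4*x - 3*y + z) dx ∧ dy + (-4*x + z) dx ∧ dz + (-x) dy ∧ dz.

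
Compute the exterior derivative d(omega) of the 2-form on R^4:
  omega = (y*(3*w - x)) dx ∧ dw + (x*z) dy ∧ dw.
d(omega) = (-3*w + x + z) dx ∧ dy ∧ dw + (-x) dy ∧ dz ∧ dw

For a 2-form omega = sum_{i<j} g_{ij} dx_i ∧ dx_j, the exterior derivative is
  d(omega) = sum_{i<j} d(g_{ij}) ∧ dx_i ∧ dx_j = sum_{i<j, k} (∂g_{ij}/∂x_k) dx_k ∧ dx_i ∧ dx_j.
Expand each term, using dx_k ∧ dx_i ∧ dx_j = sgn(permutation) dx_{(a)} ∧ dx_{(b)} ∧ dx_{(c)} with (a < b < c) sorted:
  d(y*(3*w - x)) includes (∂/∂y)(y*(3*w - x)) dy = (3*w - x) dy, which multiplied by dx ∧ dw gives (-3*w + x) dx ∧ dy ∧ dw
  d(x*z) includes (∂/∂x)(x*z) dx = (z) dx, which multiplied by dy ∧ dw gives (z) dx ∧ dy ∧ dw
  d(x*z) includes (∂/∂z)(x*z) dz = (x) dz, which multiplied by dy ∧ dw gives (-x) dy ∧ dz ∧ dw
Collecting like 3-forms: d(omega) = (-3*w + x + z) dx ∧ dy ∧ dw + (-x) dy ∧ dz ∧ dw.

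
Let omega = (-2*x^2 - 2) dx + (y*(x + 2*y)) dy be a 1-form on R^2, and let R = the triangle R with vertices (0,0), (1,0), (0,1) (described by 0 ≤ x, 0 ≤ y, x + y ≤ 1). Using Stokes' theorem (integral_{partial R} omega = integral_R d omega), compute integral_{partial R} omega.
integral_(partial R) omega = 1/6

Stokes: integral_partial_R omega = integral_R d omega with d omega = (∂Q/∂x - ∂P/∂y) dx ∧ dy.
  ∂Q/∂x = y
  ∂P/∂y = 0
  integrand = ∂Q/∂x - ∂P/∂y = y.
Integrating over R: integral_0^1 integral_0^{1-x} (y) dy dx = 1/6.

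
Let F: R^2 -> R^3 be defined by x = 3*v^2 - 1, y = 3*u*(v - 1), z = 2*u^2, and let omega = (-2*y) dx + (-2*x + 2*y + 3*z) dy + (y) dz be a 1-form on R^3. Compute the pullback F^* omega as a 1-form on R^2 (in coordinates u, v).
F^* omega = (30*u^2*v - 30*u^2 + 18*u*v^2 - 36*u*v + 18*u - 18*v^3 + 18*v^2 + 6*v - 6) du + (6*u*(3*u^2 + 3*u*v - 3*u - 9*v^2 + 6*v + 1)) dv

Using F^*(f dg) = (f ∘ F) d(g ∘ F), substitute each coordinate x_i by F_i(u, v) in f_i, and replace dx_i by d F_i = (∂F_i/∂u) du + (∂F_i/∂v) dv.
  For the x component: f_1(F) = 6*u*(1 - v); d F_1 = (0) du + (6*v) dv
  For the y component: f_2(F) = 6*u^2 + 6*u*v - 6*u - 6*v^2 + 2; d F_2 = (3*v - 3) du + (3*u) dv
  For the z component: f_3(F) = 3*u*(v - 1); d F_3 = (4*u) du + (0) dv
Combining and collecting du, dv coefficients:
  coeff of du: 30*u^2*v - 30*u^2 + 18*u*v^2 - 36*u*v + 18*u - 18*v^3 + 18*v^2 + 6*v - 6
  coeff of dv: 6*u*(3*u^2 + 3*u*v - 3*u - 9*v^2 + 6*v + 1)
F^* omega = (30*u^2*v - 30*u^2 + 18*u*v^2 - 36*u*v + 18*u - 18*v^3 + 18*v^2 + 6*v - 6) du + (6*u*(3*u^2 + 3*u*v - 3*u - 9*v^2 + 6*v + 1)) dv.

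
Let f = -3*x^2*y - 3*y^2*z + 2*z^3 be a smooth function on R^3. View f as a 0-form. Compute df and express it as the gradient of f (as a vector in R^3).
df = (-6*x*y) dx + (-3*x^2 - 6*y*z) dy + (-3*y^2 + 6*z^2) dz; grad f = (-6*x*y, -3*x^2 - 6*y*z, -3*y^2 + 6*z^2)

For a 0-form f, d f = (∂f/∂x) dx + (∂f/∂y) dy + (∂f/∂z) dz. The components of the vector representation are exactly the entries of grad f in Cartesian coordinates:
  ∂f/∂x = -6*x*y
  ∂f/∂y = -3*x^2 - 6*y*z
  ∂f/∂z = -3*y^2 + 6*z^2.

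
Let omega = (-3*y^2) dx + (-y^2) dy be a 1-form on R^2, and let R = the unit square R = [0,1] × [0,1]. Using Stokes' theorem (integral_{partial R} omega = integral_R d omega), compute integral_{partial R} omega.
integral_(partial R) omega = 3

Stokes: integral_partial_R omega = integral_R d omega with d omega = (∂Q/∂x - ∂P/∂y) dx ∧ dy.
  ∂Q/∂x = 0
  ∂P/∂y = -6*y
  integrand = ∂Q/∂x - ∂P/∂y = 6*y.
Integrating over R: integral_0^1 integral_0^1 (6*y) dx dy = 3.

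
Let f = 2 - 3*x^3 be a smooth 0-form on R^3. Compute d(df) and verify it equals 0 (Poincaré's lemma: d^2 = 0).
d(df) = 0

Step 1: df = sum_i (∂f/∂x_i) dx_i = (-9*x^2) dx + (0) dy + (0) dz.
Step 2: Apply d again. Using the 1-form formula, the coefficient of dx ∧ dy in d(df) is ∂^2 f/∂x ∂y - ∂^2 f/∂y ∂x = (0) - (0) = 0 (equality of mixed partials for smooth f).
Similarly for dx ∧ dz and dy ∧ dz — all coefficients vanish. So d(df) = 0.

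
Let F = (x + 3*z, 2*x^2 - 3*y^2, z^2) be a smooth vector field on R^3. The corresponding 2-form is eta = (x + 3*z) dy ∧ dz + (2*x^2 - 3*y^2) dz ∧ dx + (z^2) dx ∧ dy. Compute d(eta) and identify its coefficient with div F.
d(eta) = (-6*y + 2*z + 1) dx ∧ dy ∧ dz; div F = -6*y + 2*z + 1

For a 2-form in R^3 of the form above, applying d gives a 3-form with coefficient ∂P/∂x + ∂Q/∂y + ∂R/∂z:
  ∂P/∂x = 1
  ∂Q/∂y = -6*y
  ∂R/∂z = 2*z
Sum = -6*y + 2*z + 1, which is exactly div F.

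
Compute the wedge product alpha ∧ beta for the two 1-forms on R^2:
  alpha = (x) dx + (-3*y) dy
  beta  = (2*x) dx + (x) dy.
alpha ∧ beta = (x*(x + 6*y)) dx ∧ dy

Distribute the wedge, using dx_i ∧ dx_j = -dx_j ∧ dx_i and dx_i ∧ dx_i = 0. For each pair (i, j) with i < j, the coefficient of dx_i ∧ dx_j in alpha ∧ beta is (alpha_i * beta_j - alpha_j * beta_i). Collecting: alpha ∧ beta = (x*(x + 6*y)) dx ∧ dy.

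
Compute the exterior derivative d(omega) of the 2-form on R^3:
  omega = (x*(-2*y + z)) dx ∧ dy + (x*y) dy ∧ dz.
d(omega) = (x + y) dx ∧ dy ∧ dz

For a 2-form omega = sum_{i<j} g_{ij} dx_i ∧ dx_j, the exterior derivative is
  d(omega) = sum_{i<j} d(g_{ij}) ∧ dx_i ∧ dx_j = sum_{i<j, k} (∂g_{ij}/∂x_k) dx_k ∧ dx_i ∧ dx_j.
Expand each term, using dx_k ∧ dx_i ∧ dx_j = sgn(permutation) dx_{(a)} ∧ dx_{(b)} ∧ dx_{(c)} with (a < b < c) sorted:
  d(x*(-2*y + z)) includes (∂/∂z)(x*(-2*y + z)) dz = (x) dz, which multiplied by dx ∧ dy gives (x) dx ∧ dy ∧ dz
  d(x*y) includes (∂/∂x)(x*y) dx = (y) dx, which multiplied by dy ∧ dz gives (y) dx ∧ dy ∧ dz
Collecting like 3-forms: d(omega) = (x + y) dx ∧ dy ∧ dz.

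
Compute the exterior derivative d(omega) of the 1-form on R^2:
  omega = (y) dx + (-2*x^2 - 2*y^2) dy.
d(omega) = (-4*x - 1) dx ∧ dy

For a 1-form omega = sum_i f_i dx_i, the exterior derivative is
  d(omega) = sum_{i < j} (∂f_j/∂x_i - ∂f_i/∂x_j) dx_i ∧ dx_j.
  coefficient of dx ∧ dy: ∂f_2/∂x - ∂f_1/∂y = ∂(-2*x^2 - 2*y^2)/∂x - ∂(y)/∂y = -4*x - 1
Assembling: d(omega) = (-4*x - 1) dx ∧ dy.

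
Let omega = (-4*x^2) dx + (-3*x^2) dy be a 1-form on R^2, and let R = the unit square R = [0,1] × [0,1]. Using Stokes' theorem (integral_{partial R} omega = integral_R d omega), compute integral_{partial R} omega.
integral_(partial R) omega = -3

Stokes: integral_partial_R omega = integral_R d omega with d omega = (∂Q/∂x - ∂P/∂y) dx ∧ dy.
  ∂Q/∂x = -6*x
  ∂P/∂y = 0
  integrand = ∂Q/∂x - ∂P/∂y = -6*x.
Integrating over R: integral_0^1 integral_0^1 (-6*x) dx dy = -3.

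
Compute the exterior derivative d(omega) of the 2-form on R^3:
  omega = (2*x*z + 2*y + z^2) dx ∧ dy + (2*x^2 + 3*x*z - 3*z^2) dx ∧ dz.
d(omega) = (2*x + 2*z) dx ∧ dy ∧ dz

For a 2-form omega = sum_{i<j} g_{ij} dx_i ∧ dx_j, the exterior derivative is
  d(omega) = sum_{i<j} d(g_{ij}) ∧ dx_i ∧ dx_j = sum_{i<j, k} (∂g_{ij}/∂x_k) dx_k ∧ dx_i ∧ dx_j.
Expand each term, using dx_k ∧ dx_i ∧ dx_j = sgn(permutation) dx_{(a)} ∧ dx_{(b)} ∧ dx_{(c)} with (a < b < c) sorted:
  d(2*x*z + 2*y + z^2) includes (∂/∂z)(2*x*z + 2*y + z^2) dz = (2*x + 2*z) dz, which multiplied by dx ∧ dy gives (2*x + 2*z) dx ∧ dy ∧ dz
Collecting like 3-forms: d(omega) = (2*x + 2*z) dx ∧ dy ∧ dz.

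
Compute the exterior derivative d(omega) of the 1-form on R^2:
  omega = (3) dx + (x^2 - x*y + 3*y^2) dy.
d(omega) = (2*x - y) dx ∧ dy

For a 1-form omega = sum_i f_i dx_i, the exterior derivative is
  d(omega) = sum_{i < j} (∂f_j/∂x_i - ∂f_i/∂x_j) dx_i ∧ dx_j.
  coefficient of dx ∧ dy: ∂f_2/∂x - ∂f_1/∂y = ∂(x^2 - x*y + 3*y^2)/∂x - ∂(3)/∂y = 2*x - y
Assembling: d(omega) = (2*x - y) dx ∧ dy.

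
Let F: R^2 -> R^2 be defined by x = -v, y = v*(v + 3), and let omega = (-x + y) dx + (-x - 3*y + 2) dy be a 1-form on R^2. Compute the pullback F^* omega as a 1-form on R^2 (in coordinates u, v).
F^* omega = (-6*v^3 - 26*v^2 - 24*v + 6) dv

Using F^*(f dg) = (f ∘ F) d(g ∘ F), substitute each coordinate x_i by F_i(u, v) in f_i, and replace dx_i by d F_i = (∂F_i/∂u) du + (∂F_i/∂v) dv.
  For the x component: f_1(F) = v*(v + 4); d F_1 = (0) du + (-1) dv
  For the y component: f_2(F) = -3*v^2 - 8*v + 2; d F_2 = (0) du + (2*v + 3) dv
Combining and collecting du, dv coefficients:
  coeff of du: 0
  coeff of dv: -6*v^3 - 26*v^2 - 24*v + 6
F^* omega = (-6*v^3 - 26*v^2 - 24*v + 6) dv.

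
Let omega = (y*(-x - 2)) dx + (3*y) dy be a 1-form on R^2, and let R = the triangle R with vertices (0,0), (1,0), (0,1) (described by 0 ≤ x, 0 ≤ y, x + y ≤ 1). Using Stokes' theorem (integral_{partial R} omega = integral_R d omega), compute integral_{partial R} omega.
integral_(partial R) omega = 7/6

Stokes: integral_partial_R omega = integral_R d omega with d omega = (∂Q/∂x - ∂P/∂y) dx ∧ dy.
  ∂Q/∂x = 0
  ∂P/∂y = -x - 2
  integrand = ∂Q/∂x - ∂P/∂y = x + 2.
Integrating over R: integral_0^1 integral_0^{1-x} (x + 2) dy dx = 7/6.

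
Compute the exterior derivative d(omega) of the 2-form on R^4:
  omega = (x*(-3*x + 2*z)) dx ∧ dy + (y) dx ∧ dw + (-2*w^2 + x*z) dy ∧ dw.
d(omega) = (2*x) dx ∧ dy ∧ dz + (z - 1) dx ∧ dy ∧ dw + (-x) dy ∧ dz ∧ dw

For a 2-form omega = sum_{i<j} g_{ij} dx_i ∧ dx_j, the exterior derivative is
  d(omega) = sum_{i<j} d(g_{ij}) ∧ dx_i ∧ dx_j = sum_{i<j, k} (∂g_{ij}/∂x_k) dx_k ∧ dx_i ∧ dx_j.
Expand each term, using dx_k ∧ dx_i ∧ dx_j = sgn(permutation) dx_{(a)} ∧ dx_{(b)} ∧ dx_{(c)} with (a < b < c) sorted:
  d(x*(-3*x + 2*z)) includes (∂/∂z)(x*(-3*x + 2*z)) dz = (2*x) dz, which multiplied by dx ∧ dy gives (2*x) dx ∧ dy ∧ dz
  d(y) includes (∂/∂y)(y) dy = (1) dy, which multiplied by dx ∧ dw gives (-1) dx ∧ dy ∧ dw
  d(-2*w^2 + x*z) includes (∂/∂x)(-2*w^2 + x*z) dx = (z) dx, which multiplied by dy ∧ dw gives (z) dx ∧ dy ∧ dw
  d(-2*w^2 + x*z) includes (∂/∂z)(-2*w^2 + x*z) dz = (x) dz, which multiplied by dy ∧ dw gives (-x) dy ∧ dz ∧ dw
Collecting like 3-forms: d(omega) = (2*x) dx ∧ dy ∧ dz + (z - 1) dx ∧ dy ∧ dw + (-x) dy ∧ dz ∧ dw.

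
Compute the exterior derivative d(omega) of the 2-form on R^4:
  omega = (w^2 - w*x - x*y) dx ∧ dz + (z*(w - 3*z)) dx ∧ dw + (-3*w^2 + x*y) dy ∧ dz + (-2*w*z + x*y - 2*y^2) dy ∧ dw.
d(omega) = (x + y) dx ∧ dy ∧ dz + (w - x + 6*z) dx ∧ dz ∧ dw + (-4*w) dy ∧ dz ∧ dw + (y) dx ∧ dy ∧ dw

For a 2-form omega = sum_{i<j} g_{ij} dx_i ∧ dx_j, the exterior derivative is
  d(omega) = sum_{i<j} d(g_{ij}) ∧ dx_i ∧ dx_j = sum_{i<j, k} (∂g_{ij}/∂x_k) dx_k ∧ dx_i ∧ dx_j.
Expand each term, using dx_k ∧ dx_i ∧ dx_j = sgn(permutation) dx_{(a)} ∧ dx_{(b)} ∧ dx_{(c)} with (a < b < c) sorted:
  d(w^2 - w*x - x*y) includes (∂/∂y)(w^2 - w*x - x*y) dy = (-x) dy, which multiplied by dx ∧ dz gives (x) dx ∧ dy ∧ dz
  d(w^2 - w*x - x*y) includes (∂/∂w)(w^2 - w*x - x*y) dw = (2*w - x) dw, which multiplied by dx ∧ dz gives (2*w - x) dx ∧ dz ∧ dw
  d(z*(w - 3*z)) includes (∂/∂z)(z*(w - 3*z)) dz = (w - 6*z) dz, which multiplied by dx ∧ dw gives (-w + 6*z) dx ∧ dz ∧ dw
  d(-3*w^2 + x*y) includes (∂/∂x)(-3*w^2 + x*y) dx = (y) dx, which multiplied by dy ∧ dz gives (y) dx ∧ dy ∧ dz
  d(-3*w^2 + x*y) includes (∂/∂w)(-3*w^2 + x*y) dw = (-6*w) dw, which multiplied by dy ∧ dz gives (-6*w) dy ∧ dz ∧ dw
  d(-2*w*z + x*y - 2*y^2) includes (∂/∂x)(-2*w*z + x*y - 2*y^2) dx = (y) dx, which multiplied by dy ∧ dw gives (y) dx ∧ dy ∧ dw
  d(-2*w*z + x*y - 2*y^2) includes (∂/∂z)(-2*w*z + x*y - 2*y^2) dz = (-2*w) dz, which multiplied by dy ∧ dw gives (2*w) dy ∧ dz ∧ dw
Collecting like 3-forms: d(omega) = (x + y) dx ∧ dy ∧ dz + (w - x + 6*z) dx ∧ dz ∧ dw + (-4*w) dy ∧ dz ∧ dw + (y) dx ∧ dy ∧ dw.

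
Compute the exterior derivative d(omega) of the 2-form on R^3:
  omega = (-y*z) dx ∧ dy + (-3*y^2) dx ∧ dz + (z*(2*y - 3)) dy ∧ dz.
d(omega) = (5*y) dx ∧ dy ∧ dz

For a 2-form omega = sum_{i<j} g_{ij} dx_i ∧ dx_j, the exterior derivative is
  d(omega) = sum_{i<j} d(g_{ij}) ∧ dx_i ∧ dx_j = sum_{i<j, k} (∂g_{ij}/∂x_k) dx_k ∧ dx_i ∧ dx_j.
Expand each term, using dx_k ∧ dx_i ∧ dx_j = sgn(permutation) dx_{(a)} ∧ dx_{(b)} ∧ dx_{(c)} with (a < b < c) sorted:
  d(-y*z) includes (∂/∂z)(-y*z) dz = (-y) dz, which multiplied by dx ∧ dy gives (-y) dx ∧ dy ∧ dz
  d(-3*y^2) includes (∂/∂y)(-3*y^2) dy = (-6*y) dy, which multiplied by dx ∧ dz gives (6*y) dx ∧ dy ∧ dz
Collecting like 3-forms: d(omega) = (5*y) dx ∧ dy ∧ dz.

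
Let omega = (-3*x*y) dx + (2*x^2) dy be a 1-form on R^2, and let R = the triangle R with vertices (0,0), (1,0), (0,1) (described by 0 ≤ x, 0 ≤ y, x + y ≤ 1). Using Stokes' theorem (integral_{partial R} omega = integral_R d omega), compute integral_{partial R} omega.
integral_(partial R) omega = 7/6

Stokes: integral_partial_R omega = integral_R d omega with d omega = (∂Q/∂x - ∂P/∂y) dx ∧ dy.
  ∂Q/∂x = 4*x
  ∂P/∂y = -3*x
  integrand = ∂Q/∂x - ∂P/∂y = 7*x.
Integrating over R: integral_0^1 integral_0^{1-x} (7*x) dy dx = 7/6.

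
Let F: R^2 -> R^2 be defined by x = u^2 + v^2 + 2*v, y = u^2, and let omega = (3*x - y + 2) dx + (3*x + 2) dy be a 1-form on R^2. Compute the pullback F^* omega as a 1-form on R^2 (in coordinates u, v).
F^* omega = (2*u*(5*u^2 + 6*v^2 + 12*v + 4)) du + (4*u^2*v + 4*u^2 + 6*v^3 + 18*v^2 + 16*v + 4) dv

Using F^*(f dg) = (f ∘ F) d(g ∘ F), substitute each coordinate x_i by F_i(u, v) in f_i, and replace dx_i by d F_i = (∂F_i/∂u) du + (∂F_i/∂v) dv.
  For the x component: f_1(F) = 2*u^2 + 3*v^2 + 6*v + 2; d F_1 = (2*u) du + (2*v + 2) dv
  For the y component: f_2(F) = 3*u^2 + 3*v^2 + 6*v + 2; d F_2 = (2*u) du + (0) dv
Combining and collecting du, dv coefficients:
  coeff of du: 2*u*(5*u^2 + 6*v^2 + 12*v + 4)
  coeff of dv: 4*u^2*v + 4*u^2 + 6*v^3 + 18*v^2 + 16*v + 4
F^* omega = (2*u*(5*u^2 + 6*v^2 + 12*v + 4)) du + (4*u^2*v + 4*u^2 + 6*v^3 + 18*v^2 + 16*v + 4) dv.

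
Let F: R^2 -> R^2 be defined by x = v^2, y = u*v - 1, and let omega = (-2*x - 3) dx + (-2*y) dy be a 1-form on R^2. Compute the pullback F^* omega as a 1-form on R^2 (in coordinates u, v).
F^* omega = (2*v*(-u*v + 1)) du + (-2*u^2*v + 2*u - 4*v^3 - 6*v) dv

Using F^*(f dg) = (f ∘ F) d(g ∘ F), substitute each coordinate x_i by F_i(u, v) in f_i, and replace dx_i by d F_i = (∂F_i/∂u) du + (∂F_i/∂v) dv.
  For the x component: f_1(F) = -2*v^2 - 3; d F_1 = (0) du + (2*v) dv
  For the y component: f_2(F) = -2*u*v + 2; d F_2 = (v) du + (u) dv
Combining and collecting du, dv coefficients:
  coeff of du: 2*v*(-u*v + 1)
  coeff of dv: -2*u^2*v + 2*u - 4*v^3 - 6*v
F^* omega = (2*v*(-u*v + 1)) du + (-2*u^2*v + 2*u - 4*v^3 - 6*v) dv.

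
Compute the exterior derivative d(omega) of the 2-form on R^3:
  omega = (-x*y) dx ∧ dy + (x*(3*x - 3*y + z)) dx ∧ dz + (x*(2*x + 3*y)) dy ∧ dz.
d(omega) = (7*x + 3*y) dx ∧ dy ∧ dz

For a 2-form omega = sum_{i<j} g_{ij} dx_i ∧ dx_j, the exterior derivative is
  d(omega) = sum_{i<j} d(g_{ij}) ∧ dx_i ∧ dx_j = sum_{i<j, k} (∂g_{ij}/∂x_k) dx_k ∧ dx_i ∧ dx_j.
Expand each term, using dx_k ∧ dx_i ∧ dx_j = sgn(permutation) dx_{(a)} ∧ dx_{(b)} ∧ dx_{(c)} with (a < b < c) sorted:
  d(x*(3*x - 3*y + z)) includes (∂/∂y)(x*(3*x - 3*y + z)) dy = (-3*x) dy, which multiplied by dx ∧ dz gives (3*x) dx ∧ dy ∧ dz
  d(x*(2*x + 3*y)) includes (∂/∂x)(x*(2*x + 3*y)) dx = (4*x + 3*y) dx, which multiplied by dy ∧ dz gives (4*x + 3*y) dx ∧ dy ∧ dz
Collecting like 3-forms: d(omega) = (7*x + 3*y) dx ∧ dy ∧ dz.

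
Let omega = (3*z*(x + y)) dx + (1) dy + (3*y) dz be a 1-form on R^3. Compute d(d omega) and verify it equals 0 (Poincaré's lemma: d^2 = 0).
d(d omega) = 0

Step 1: d omega = sum_{i<j} (∂f_j/∂x_i - ∂f_i/∂x_j) dx_i ∧ dx_j:
  coeff of dx ∧ dy: -3*z
  coeff of dx ∧ dz: -3*x - 3*y
  coeff of dy ∧ dz: 3
Step 2: Apply d again to each 2-form coefficient. The only possible 3-form in R^3 is dx ∧ dy ∧ dz, with coefficient
  ∂(coeff of dy∧dz)/∂x - ∂(coeff of dx∧dz)/∂y + ∂(coeff of dx∧dy)/∂z
  = ∂/∂x (3) - ∂/∂y (-3*x - 3*y) + ∂/∂z (-3*z).
Each of these terms simplifies to sums of mixed partials that cancel in pairs. The result is 0 (by equality of mixed partials for smooth functions — Schwarz / Clairaut).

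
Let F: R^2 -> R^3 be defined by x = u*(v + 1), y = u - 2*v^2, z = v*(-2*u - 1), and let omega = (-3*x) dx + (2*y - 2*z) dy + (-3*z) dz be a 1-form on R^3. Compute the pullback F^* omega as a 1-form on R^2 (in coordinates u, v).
F^* omega = (-15*u*v^2 - 2*u*v - u - 10*v^2 + 2*v) du + (-15*u^2*v - 3*u^2 - 16*u*v^2 - 20*u*v + 16*v^3 - 8*v^2 - 3*v) dv

Using F^*(f dg) = (f ∘ F) d(g ∘ F), substitute each coordinate x_i by F_i(u, v) in f_i, and replace dx_i by d F_i = (∂F_i/∂u) du + (∂F_i/∂v) dv.
  For the x component: f_1(F) = 3*u*(-v - 1); d F_1 = (v + 1) du + (u) dv
  For the y component: f_2(F) = 4*u*v + 2*u - 4*v^2 + 2*v; d F_2 = (1) du + (-4*v) dv
  For the z component: f_3(F) = 3*v*(2*u + 1); d F_3 = (-2*v) du + (-2*u - 1) dv
Combining and collecting du, dv coefficients:
  coeff of du: -15*u*v^2 - 2*u*v - u - 10*v^2 + 2*v
  coeff of dv: -15*u^2*v - 3*u^2 - 16*u*v^2 - 20*u*v + 16*v^3 - 8*v^2 - 3*v
F^* omega = (-15*u*v^2 - 2*u*v - u - 10*v^2 + 2*v) du + (-15*u^2*v - 3*u^2 - 16*u*v^2 - 20*u*v + 16*v^3 - 8*v^2 - 3*v) dv.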